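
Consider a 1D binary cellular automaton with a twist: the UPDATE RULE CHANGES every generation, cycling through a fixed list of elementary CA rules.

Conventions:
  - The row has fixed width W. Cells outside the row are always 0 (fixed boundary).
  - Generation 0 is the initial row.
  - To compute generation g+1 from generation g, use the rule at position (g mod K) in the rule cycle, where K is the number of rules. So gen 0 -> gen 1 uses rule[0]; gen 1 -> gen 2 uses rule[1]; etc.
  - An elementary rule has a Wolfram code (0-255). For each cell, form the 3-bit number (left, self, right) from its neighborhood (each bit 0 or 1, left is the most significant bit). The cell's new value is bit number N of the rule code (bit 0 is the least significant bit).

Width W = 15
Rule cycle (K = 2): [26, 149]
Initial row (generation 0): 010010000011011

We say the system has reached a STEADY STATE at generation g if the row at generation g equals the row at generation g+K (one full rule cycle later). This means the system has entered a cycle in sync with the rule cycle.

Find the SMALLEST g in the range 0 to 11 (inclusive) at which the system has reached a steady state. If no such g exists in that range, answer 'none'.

Gen 0: 010010000011011
Gen 1 (rule 26): 101101000110010
Gen 2 (rule 149): 100001110001011
Gen 3 (rule 26): 010011001010010
Gen 4 (rule 149): 011000101011011
Gen 5 (rule 26): 110101000010010
Gen 6 (rule 149): 000101111011011
Gen 7 (rule 26): 001001000010010
Gen 8 (rule 149): 101101111011011
Gen 9 (rule 26): 001001000010010
Gen 10 (rule 149): 101101111011011
Gen 11 (rule 26): 001001000010010
Gen 12 (rule 149): 101101111011011
Gen 13 (rule 26): 001001000010010

Answer: 7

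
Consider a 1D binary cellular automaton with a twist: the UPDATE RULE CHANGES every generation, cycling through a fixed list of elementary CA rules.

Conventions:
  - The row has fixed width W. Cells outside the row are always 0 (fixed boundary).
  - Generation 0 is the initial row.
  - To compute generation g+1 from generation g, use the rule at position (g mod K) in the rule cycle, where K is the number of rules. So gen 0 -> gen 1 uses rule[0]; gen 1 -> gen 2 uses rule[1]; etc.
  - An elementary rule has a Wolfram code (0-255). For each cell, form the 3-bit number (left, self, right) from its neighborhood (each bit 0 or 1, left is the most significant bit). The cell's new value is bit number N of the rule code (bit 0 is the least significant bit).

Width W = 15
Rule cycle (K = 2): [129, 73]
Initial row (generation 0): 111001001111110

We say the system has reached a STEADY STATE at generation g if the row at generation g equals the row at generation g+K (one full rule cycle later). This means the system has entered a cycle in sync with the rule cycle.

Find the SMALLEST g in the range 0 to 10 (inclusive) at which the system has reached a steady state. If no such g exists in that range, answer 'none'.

Gen 0: 111001001111110
Gen 1 (rule 129): 010000000111100
Gen 2 (rule 73): 000111110100101
Gen 3 (rule 129): 110011100000000
Gen 4 (rule 73): 110010101111111
Gen 5 (rule 129): 000000000111110
Gen 6 (rule 73): 111111110100010
Gen 7 (rule 129): 011111100001000
Gen 8 (rule 73): 010000101100011
Gen 9 (rule 129): 000110000001000
Gen 10 (rule 73): 110110111100011
Gen 11 (rule 129): 000000011001000
Gen 12 (rule 73): 111111011000011

Answer: none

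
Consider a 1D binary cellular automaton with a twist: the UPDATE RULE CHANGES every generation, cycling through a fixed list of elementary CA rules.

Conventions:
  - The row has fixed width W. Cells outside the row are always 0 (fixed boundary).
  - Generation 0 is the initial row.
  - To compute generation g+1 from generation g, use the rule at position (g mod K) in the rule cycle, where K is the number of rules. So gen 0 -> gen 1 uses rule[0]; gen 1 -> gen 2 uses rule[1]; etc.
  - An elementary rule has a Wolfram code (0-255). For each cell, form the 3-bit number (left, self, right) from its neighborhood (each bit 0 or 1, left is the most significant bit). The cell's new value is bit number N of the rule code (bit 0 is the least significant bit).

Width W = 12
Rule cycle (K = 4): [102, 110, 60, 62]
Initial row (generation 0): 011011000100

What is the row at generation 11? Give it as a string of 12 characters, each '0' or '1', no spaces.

Gen 0: 011011000100
Gen 1 (rule 102): 101101001100
Gen 2 (rule 110): 111111011100
Gen 3 (rule 60): 100000110010
Gen 4 (rule 62): 110001101111
Gen 5 (rule 102): 010010110001
Gen 6 (rule 110): 110111110011
Gen 7 (rule 60): 101100001010
Gen 8 (rule 62): 111010011111
Gen 9 (rule 102): 001110100001
Gen 10 (rule 110): 011011100011
Gen 11 (rule 60): 010110010010

Answer: 010110010010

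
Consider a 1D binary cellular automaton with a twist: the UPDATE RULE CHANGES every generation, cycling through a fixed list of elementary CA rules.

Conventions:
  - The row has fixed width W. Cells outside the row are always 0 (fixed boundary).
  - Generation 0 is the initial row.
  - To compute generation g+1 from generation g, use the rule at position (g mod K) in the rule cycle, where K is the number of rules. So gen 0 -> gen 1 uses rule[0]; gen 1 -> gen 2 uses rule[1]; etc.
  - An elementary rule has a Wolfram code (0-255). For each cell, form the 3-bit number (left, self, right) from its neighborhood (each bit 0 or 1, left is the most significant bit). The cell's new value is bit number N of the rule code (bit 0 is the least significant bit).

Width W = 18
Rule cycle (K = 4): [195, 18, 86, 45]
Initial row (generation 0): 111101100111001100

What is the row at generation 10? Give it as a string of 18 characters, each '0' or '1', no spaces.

Answer: 011000000000000000

Derivation:
Gen 0: 111101100111001100
Gen 1 (rule 195): 011100101011010101
Gen 2 (rule 18): 100011000000000000
Gen 3 (rule 86): 110101100000000000
Gen 4 (rule 45): 101111001111111111
Gen 5 (rule 195): 000111010111111111
Gen 6 (rule 18): 001000000000000000
Gen 7 (rule 86): 011100000000000000
Gen 8 (rule 45): 010001111111111111
Gen 9 (rule 195): 100110111111111111
Gen 10 (rule 18): 011000000000000000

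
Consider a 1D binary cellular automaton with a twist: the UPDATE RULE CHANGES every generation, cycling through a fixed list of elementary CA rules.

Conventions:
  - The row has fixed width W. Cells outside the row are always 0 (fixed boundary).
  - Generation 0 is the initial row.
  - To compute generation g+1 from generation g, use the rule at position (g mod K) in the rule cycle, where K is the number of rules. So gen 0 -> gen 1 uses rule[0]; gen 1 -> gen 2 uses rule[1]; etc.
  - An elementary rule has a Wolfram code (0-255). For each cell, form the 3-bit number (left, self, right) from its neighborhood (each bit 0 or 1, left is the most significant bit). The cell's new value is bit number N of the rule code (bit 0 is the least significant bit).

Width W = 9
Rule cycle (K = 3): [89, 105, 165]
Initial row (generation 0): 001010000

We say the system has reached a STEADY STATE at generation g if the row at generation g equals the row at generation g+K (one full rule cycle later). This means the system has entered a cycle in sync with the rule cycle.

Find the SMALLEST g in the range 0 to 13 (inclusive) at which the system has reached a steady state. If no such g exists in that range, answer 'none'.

Gen 0: 001010000
Gen 1 (rule 89): 100001111
Gen 2 (rule 105): 001101001
Gen 3 (rule 165): 100011001
Gen 4 (rule 89): 011011100
Gen 5 (rule 105): 011110101
Gen 6 (rule 165): 001101111
Gen 7 (rule 89): 101101001
Gen 8 (rule 105): 011110000
Gen 9 (rule 165): 001100111
Gen 10 (rule 89): 101110101
Gen 11 (rule 105): 011011010
Gen 12 (rule 165): 000100110
Gen 13 (rule 89): 110010111
Gen 14 (rule 105): 110001101
Gen 15 (rule 165): 000100011
Gen 16 (rule 89): 110011011

Answer: none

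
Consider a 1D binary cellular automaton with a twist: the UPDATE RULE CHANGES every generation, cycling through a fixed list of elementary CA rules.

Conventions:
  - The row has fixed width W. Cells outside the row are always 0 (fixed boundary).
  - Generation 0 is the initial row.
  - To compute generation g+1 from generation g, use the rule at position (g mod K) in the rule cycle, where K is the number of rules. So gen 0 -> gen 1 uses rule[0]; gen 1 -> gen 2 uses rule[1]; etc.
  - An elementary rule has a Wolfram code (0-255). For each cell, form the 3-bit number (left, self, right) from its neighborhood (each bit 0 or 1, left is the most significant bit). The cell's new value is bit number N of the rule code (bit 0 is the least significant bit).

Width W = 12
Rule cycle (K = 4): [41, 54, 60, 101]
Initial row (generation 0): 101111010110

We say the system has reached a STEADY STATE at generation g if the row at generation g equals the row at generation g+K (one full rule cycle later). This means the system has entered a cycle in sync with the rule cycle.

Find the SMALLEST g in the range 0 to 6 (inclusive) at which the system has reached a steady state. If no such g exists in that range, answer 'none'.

Gen 0: 101111010110
Gen 1 (rule 41): 011000101100
Gen 2 (rule 54): 100101110010
Gen 3 (rule 60): 110111001011
Gen 4 (rule 101): 011001001101
Gen 5 (rule 41): 010000001010
Gen 6 (rule 54): 111000011111
Gen 7 (rule 60): 100100010000
Gen 8 (rule 101): 100101010111
Gen 9 (rule 41): 000010101100
Gen 10 (rule 54): 000111110010

Answer: none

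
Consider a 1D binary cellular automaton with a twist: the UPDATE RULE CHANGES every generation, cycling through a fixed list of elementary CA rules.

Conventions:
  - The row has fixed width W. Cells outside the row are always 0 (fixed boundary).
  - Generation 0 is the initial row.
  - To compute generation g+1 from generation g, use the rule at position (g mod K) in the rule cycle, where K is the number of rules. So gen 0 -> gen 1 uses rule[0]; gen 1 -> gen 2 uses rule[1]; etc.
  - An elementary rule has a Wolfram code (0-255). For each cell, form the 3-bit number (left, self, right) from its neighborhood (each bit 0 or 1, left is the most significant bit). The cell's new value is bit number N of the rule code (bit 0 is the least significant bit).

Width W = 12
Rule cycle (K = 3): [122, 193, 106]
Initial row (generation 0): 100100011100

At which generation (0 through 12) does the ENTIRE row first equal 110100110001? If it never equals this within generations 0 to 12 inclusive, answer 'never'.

Answer: never

Derivation:
Gen 0: 100100011100
Gen 1 (rule 122): 011010110110
Gen 2 (rule 193): 001000010010
Gen 3 (rule 106): 010000100100
Gen 4 (rule 122): 101001011010
Gen 5 (rule 193): 000000001000
Gen 6 (rule 106): 000000010000
Gen 7 (rule 122): 000000101000
Gen 8 (rule 193): 111110000011
Gen 9 (rule 106): 100010000111
Gen 10 (rule 122): 010101001101
Gen 11 (rule 193): 000000000100
Gen 12 (rule 106): 000000001000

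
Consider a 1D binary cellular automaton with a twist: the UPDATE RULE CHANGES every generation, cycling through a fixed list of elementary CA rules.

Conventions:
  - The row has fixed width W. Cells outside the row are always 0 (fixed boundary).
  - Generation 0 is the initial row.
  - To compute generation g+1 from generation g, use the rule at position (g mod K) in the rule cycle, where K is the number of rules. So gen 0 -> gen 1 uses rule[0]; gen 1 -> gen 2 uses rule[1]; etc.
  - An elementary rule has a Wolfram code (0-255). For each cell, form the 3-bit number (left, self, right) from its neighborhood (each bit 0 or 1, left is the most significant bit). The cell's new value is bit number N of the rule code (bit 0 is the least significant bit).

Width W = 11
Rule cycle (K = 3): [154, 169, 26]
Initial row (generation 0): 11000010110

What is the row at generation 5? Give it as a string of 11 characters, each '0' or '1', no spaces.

Answer: 11000100011

Derivation:
Gen 0: 11000010110
Gen 1 (rule 154): 10100100101
Gen 2 (rule 169): 01000000010
Gen 3 (rule 26): 10100000101
Gen 4 (rule 154): 00010001000
Gen 5 (rule 169): 11000100011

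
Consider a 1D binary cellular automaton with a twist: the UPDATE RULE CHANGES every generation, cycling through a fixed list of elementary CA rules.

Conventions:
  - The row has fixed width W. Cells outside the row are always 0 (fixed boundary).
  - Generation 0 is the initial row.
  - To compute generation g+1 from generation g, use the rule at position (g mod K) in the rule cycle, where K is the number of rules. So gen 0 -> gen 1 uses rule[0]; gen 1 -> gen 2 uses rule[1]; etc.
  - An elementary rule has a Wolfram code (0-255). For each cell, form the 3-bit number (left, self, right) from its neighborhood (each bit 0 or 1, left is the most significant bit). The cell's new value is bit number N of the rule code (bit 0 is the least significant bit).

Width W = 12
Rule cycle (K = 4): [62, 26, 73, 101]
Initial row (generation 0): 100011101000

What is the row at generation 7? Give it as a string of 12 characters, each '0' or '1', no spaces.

Gen 0: 100011101000
Gen 1 (rule 62): 110110011100
Gen 2 (rule 26): 100101110010
Gen 3 (rule 73): 000001010000
Gen 4 (rule 101): 111101110111
Gen 5 (rule 62): 100011001100
Gen 6 (rule 26): 010110111010
Gen 7 (rule 73): 000110101000

Answer: 000110101000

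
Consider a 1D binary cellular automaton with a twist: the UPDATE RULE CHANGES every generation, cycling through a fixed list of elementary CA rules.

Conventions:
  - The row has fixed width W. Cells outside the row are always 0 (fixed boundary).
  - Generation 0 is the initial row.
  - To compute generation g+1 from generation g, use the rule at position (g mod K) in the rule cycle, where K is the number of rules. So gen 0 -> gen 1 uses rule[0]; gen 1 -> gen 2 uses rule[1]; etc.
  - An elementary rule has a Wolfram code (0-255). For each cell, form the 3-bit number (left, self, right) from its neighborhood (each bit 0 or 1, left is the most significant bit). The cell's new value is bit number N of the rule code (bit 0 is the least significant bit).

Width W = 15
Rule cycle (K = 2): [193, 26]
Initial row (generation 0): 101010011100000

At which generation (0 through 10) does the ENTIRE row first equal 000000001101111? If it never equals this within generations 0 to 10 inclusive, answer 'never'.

Answer: 1

Derivation:
Gen 0: 101010011100000
Gen 1 (rule 193): 000000001101111
Gen 2 (rule 26): 000000011001000
Gen 3 (rule 193): 111111001000011
Gen 4 (rule 26): 100000110100110
Gen 5 (rule 193): 001110010000010
Gen 6 (rule 26): 011001101000101
Gen 7 (rule 193): 001000100010000
Gen 8 (rule 26): 010101010101000
Gen 9 (rule 193): 000000000000011
Gen 10 (rule 26): 000000000000110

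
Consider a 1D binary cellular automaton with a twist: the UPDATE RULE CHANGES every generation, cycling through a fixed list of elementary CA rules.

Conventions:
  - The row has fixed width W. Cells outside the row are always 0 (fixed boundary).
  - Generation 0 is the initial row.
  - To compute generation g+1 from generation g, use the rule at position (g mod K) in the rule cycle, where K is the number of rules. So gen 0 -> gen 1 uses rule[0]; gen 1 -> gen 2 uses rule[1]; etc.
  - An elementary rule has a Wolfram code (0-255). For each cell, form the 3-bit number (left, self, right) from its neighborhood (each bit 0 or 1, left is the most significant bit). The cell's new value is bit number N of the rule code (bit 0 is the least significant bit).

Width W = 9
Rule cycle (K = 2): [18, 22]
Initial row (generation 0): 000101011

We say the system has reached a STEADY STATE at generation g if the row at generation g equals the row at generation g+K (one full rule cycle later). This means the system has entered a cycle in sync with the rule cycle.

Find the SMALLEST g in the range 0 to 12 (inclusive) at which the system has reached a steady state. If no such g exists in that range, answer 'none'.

Gen 0: 000101011
Gen 1 (rule 18): 001000000
Gen 2 (rule 22): 011100000
Gen 3 (rule 18): 100010000
Gen 4 (rule 22): 110111000
Gen 5 (rule 18): 000000100
Gen 6 (rule 22): 000001110
Gen 7 (rule 18): 000010001
Gen 8 (rule 22): 000111011
Gen 9 (rule 18): 001000000
Gen 10 (rule 22): 011100000
Gen 11 (rule 18): 100010000
Gen 12 (rule 22): 110111000
Gen 13 (rule 18): 000000100
Gen 14 (rule 22): 000001110

Answer: none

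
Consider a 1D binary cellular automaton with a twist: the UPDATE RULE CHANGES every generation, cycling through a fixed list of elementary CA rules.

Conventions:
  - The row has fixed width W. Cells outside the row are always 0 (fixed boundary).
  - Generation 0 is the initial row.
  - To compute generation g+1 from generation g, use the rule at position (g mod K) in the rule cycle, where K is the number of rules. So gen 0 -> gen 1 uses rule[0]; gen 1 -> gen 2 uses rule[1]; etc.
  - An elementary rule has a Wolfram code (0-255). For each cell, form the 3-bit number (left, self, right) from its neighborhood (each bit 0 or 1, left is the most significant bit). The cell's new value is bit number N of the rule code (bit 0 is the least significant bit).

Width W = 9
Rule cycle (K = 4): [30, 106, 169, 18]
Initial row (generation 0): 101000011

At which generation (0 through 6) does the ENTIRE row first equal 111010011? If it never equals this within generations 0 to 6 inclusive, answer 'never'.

Gen 0: 101000011
Gen 1 (rule 30): 101100110
Gen 2 (rule 106): 011101110
Gen 3 (rule 169): 011011100
Gen 4 (rule 18): 100000010
Gen 5 (rule 30): 110000111
Gen 6 (rule 106): 110001101

Answer: never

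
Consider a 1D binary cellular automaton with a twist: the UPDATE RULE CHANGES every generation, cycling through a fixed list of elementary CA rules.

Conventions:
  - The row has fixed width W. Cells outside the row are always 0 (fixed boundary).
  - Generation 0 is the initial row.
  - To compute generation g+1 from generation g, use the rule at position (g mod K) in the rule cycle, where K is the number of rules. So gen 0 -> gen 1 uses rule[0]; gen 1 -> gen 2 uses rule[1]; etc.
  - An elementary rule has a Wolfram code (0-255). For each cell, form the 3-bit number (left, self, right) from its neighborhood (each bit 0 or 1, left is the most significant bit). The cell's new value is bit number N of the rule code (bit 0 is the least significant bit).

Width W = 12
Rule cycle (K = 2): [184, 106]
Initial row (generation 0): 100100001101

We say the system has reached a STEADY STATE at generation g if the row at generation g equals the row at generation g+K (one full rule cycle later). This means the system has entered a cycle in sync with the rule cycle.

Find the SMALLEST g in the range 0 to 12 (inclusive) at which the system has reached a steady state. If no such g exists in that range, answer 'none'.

Answer: 1

Derivation:
Gen 0: 100100001101
Gen 1 (rule 184): 010010001010
Gen 2 (rule 106): 100100010100
Gen 3 (rule 184): 010010001010
Gen 4 (rule 106): 100100010100
Gen 5 (rule 184): 010010001010
Gen 6 (rule 106): 100100010100
Gen 7 (rule 184): 010010001010
Gen 8 (rule 106): 100100010100
Gen 9 (rule 184): 010010001010
Gen 10 (rule 106): 100100010100
Gen 11 (rule 184): 010010001010
Gen 12 (rule 106): 100100010100
Gen 13 (rule 184): 010010001010
Gen 14 (rule 106): 100100010100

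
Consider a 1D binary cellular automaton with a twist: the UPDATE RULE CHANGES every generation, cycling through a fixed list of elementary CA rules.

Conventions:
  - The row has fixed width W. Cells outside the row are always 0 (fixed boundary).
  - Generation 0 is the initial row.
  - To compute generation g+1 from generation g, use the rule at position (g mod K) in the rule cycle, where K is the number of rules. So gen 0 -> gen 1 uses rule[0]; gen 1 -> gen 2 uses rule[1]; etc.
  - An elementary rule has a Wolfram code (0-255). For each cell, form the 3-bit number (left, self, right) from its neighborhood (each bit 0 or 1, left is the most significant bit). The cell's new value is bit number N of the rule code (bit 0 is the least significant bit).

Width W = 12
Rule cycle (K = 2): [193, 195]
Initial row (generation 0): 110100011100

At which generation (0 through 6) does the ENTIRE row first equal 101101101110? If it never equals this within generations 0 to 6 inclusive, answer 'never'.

Gen 0: 110100011100
Gen 1 (rule 193): 010001001101
Gen 2 (rule 195): 100110010100
Gen 3 (rule 193): 000010000001
Gen 4 (rule 195): 111100111110
Gen 5 (rule 193): 011100011110
Gen 6 (rule 195): 101101101110

Answer: 6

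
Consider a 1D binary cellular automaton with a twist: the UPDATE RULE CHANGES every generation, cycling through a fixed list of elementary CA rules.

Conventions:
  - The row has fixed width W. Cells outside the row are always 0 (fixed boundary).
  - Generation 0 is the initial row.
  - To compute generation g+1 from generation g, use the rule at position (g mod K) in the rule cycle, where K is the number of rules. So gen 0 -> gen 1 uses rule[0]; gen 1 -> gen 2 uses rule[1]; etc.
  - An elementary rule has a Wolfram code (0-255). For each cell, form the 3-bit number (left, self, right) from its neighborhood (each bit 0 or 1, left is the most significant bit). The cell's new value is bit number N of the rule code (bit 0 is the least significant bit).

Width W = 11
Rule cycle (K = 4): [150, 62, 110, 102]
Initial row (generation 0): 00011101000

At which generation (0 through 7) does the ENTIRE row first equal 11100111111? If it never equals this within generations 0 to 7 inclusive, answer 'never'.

Answer: 5

Derivation:
Gen 0: 00011101000
Gen 1 (rule 150): 00101001100
Gen 2 (rule 62): 01111111010
Gen 3 (rule 110): 11000001110
Gen 4 (rule 102): 01000010010
Gen 5 (rule 150): 11100111111
Gen 6 (rule 62): 10011100000
Gen 7 (rule 110): 10110100000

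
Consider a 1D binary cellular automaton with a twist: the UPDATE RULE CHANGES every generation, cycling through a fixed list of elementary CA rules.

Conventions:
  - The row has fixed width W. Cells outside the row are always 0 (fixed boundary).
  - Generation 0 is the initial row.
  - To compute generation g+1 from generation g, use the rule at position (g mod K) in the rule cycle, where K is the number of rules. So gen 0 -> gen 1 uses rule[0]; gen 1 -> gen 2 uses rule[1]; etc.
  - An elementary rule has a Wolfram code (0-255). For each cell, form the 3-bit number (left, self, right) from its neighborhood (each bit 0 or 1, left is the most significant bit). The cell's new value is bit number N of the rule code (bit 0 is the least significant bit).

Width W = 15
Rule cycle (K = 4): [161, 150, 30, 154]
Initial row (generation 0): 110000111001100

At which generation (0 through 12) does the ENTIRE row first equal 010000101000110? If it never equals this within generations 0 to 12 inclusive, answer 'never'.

Gen 0: 110000111001100
Gen 1 (rule 161): 000110010000001
Gen 2 (rule 150): 001001111000011
Gen 3 (rule 30): 011111000100110
Gen 4 (rule 154): 111110101011101
Gen 5 (rule 161): 011101010101010
Gen 6 (rule 150): 101001010101011
Gen 7 (rule 30): 101111010101010
Gen 8 (rule 154): 001110000000001
Gen 9 (rule 161): 100100111111100
Gen 10 (rule 150): 111111011111010
Gen 11 (rule 30): 100000010000011
Gen 12 (rule 154): 010000101000110

Answer: 12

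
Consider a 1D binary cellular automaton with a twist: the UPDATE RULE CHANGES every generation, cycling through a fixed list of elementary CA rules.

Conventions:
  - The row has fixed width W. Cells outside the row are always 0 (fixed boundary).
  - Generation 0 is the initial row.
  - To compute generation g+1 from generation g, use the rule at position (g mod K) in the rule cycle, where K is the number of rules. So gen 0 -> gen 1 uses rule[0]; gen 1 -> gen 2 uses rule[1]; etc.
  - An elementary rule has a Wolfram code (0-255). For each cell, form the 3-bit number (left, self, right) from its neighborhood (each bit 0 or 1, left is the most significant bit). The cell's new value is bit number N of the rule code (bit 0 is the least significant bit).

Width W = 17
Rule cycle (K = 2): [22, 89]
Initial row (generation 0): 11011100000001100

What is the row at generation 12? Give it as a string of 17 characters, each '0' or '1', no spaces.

Gen 0: 11011100000001100
Gen 1 (rule 22): 00000010000010010
Gen 2 (rule 89): 11111001111001001
Gen 3 (rule 22): 00000110000111111
Gen 4 (rule 89): 11110111110100001
Gen 5 (rule 22): 00000000000110011
Gen 6 (rule 89): 11111111110111011
Gen 7 (rule 22): 00000000000000000
Gen 8 (rule 89): 11111111111111111
Gen 9 (rule 22): 00000000000000000
Gen 10 (rule 89): 11111111111111111
Gen 11 (rule 22): 00000000000000000
Gen 12 (rule 89): 11111111111111111

Answer: 11111111111111111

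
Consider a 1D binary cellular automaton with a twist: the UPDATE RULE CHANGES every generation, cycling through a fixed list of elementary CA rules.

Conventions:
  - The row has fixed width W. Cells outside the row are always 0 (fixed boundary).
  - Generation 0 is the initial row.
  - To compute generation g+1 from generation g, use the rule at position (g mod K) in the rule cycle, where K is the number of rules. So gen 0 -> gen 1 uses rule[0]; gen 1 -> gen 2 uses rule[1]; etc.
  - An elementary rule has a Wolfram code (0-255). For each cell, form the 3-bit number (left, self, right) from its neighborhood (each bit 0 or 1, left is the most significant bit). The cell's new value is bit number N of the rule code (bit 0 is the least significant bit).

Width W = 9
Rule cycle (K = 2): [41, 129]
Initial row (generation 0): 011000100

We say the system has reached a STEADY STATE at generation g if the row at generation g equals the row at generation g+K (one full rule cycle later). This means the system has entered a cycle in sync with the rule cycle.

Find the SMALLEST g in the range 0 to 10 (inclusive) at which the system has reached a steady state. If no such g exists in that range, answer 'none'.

Gen 0: 011000100
Gen 1 (rule 41): 010010001
Gen 2 (rule 129): 000000100
Gen 3 (rule 41): 111110001
Gen 4 (rule 129): 011100100
Gen 5 (rule 41): 010000001
Gen 6 (rule 129): 000111100
Gen 7 (rule 41): 110100001
Gen 8 (rule 129): 000001100
Gen 9 (rule 41): 111101001
Gen 10 (rule 129): 011000000
Gen 11 (rule 41): 010011111
Gen 12 (rule 129): 000001110

Answer: none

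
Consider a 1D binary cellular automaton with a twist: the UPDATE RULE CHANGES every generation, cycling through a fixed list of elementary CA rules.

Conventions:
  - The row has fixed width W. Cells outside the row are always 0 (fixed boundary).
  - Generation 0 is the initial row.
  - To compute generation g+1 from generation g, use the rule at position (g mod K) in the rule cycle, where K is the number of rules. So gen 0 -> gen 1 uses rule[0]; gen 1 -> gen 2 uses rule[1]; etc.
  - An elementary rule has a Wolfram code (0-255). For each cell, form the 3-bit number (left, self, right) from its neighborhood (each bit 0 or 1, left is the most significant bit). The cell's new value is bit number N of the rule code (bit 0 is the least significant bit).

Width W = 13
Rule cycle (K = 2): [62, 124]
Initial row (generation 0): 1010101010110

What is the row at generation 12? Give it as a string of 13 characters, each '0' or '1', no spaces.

Gen 0: 1010101010110
Gen 1 (rule 62): 1111111111101
Gen 2 (rule 124): 1000000000111
Gen 3 (rule 62): 1100000001100
Gen 4 (rule 124): 1110000001110
Gen 5 (rule 62): 1001000011001
Gen 6 (rule 124): 1101100011101
Gen 7 (rule 62): 1011010110011
Gen 8 (rule 124): 1111111111011
Gen 9 (rule 62): 1000000000110
Gen 10 (rule 124): 1100000000111
Gen 11 (rule 62): 1010000001100
Gen 12 (rule 124): 1111000001110

Answer: 1111000001110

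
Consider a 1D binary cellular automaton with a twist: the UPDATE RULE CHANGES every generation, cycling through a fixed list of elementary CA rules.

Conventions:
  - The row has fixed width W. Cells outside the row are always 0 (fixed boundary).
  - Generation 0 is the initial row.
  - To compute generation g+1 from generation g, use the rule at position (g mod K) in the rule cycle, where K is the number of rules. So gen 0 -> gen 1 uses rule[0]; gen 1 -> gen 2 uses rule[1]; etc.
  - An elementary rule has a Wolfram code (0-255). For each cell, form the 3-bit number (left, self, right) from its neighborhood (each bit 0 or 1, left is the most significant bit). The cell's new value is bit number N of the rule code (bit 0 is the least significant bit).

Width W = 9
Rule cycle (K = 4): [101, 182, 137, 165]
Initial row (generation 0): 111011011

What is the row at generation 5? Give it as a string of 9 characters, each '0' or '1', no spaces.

Answer: 000001110

Derivation:
Gen 0: 111011011
Gen 1 (rule 101): 001101101
Gen 2 (rule 182): 010010011
Gen 3 (rule 137): 000000010
Gen 4 (rule 165): 111111010
Gen 5 (rule 101): 000001110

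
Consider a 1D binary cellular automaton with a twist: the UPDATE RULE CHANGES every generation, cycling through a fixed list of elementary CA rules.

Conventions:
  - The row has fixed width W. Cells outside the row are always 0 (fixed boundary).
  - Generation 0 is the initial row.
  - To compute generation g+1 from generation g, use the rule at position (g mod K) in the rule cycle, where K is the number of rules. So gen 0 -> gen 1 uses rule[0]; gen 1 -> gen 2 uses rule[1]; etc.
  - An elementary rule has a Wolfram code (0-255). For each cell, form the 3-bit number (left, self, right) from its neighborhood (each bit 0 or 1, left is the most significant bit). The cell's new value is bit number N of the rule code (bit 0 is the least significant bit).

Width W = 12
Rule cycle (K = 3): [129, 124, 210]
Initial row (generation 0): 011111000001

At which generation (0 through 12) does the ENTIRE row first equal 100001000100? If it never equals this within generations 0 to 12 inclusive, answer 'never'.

Answer: 7

Derivation:
Gen 0: 011111000001
Gen 1 (rule 129): 001110011100
Gen 2 (rule 124): 001011010110
Gen 3 (rule 210): 010001000011
Gen 4 (rule 129): 000100011000
Gen 5 (rule 124): 000110011100
Gen 6 (rule 210): 001011101110
Gen 7 (rule 129): 100001000100
Gen 8 (rule 124): 110001100110
Gen 9 (rule 210): 011010111011
Gen 10 (rule 129): 000000010000
Gen 11 (rule 124): 000000011000
Gen 12 (rule 210): 000000101100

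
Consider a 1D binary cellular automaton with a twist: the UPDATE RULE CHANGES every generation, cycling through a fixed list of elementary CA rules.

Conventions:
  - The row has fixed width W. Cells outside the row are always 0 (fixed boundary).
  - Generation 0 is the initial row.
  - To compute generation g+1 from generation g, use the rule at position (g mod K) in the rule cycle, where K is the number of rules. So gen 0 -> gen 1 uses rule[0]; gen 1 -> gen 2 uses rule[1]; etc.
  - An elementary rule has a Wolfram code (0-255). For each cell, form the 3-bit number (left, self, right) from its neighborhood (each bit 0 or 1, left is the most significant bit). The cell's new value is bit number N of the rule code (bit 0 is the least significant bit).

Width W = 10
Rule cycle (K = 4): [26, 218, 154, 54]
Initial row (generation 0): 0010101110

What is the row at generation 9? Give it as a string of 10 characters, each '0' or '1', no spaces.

Answer: 0100011001

Derivation:
Gen 0: 0010101110
Gen 1 (rule 26): 0100001001
Gen 2 (rule 218): 1010010110
Gen 3 (rule 154): 0001100101
Gen 4 (rule 54): 0010011111
Gen 5 (rule 26): 0101110000
Gen 6 (rule 218): 1001111000
Gen 7 (rule 154): 0111110100
Gen 8 (rule 54): 1000001110
Gen 9 (rule 26): 0100011001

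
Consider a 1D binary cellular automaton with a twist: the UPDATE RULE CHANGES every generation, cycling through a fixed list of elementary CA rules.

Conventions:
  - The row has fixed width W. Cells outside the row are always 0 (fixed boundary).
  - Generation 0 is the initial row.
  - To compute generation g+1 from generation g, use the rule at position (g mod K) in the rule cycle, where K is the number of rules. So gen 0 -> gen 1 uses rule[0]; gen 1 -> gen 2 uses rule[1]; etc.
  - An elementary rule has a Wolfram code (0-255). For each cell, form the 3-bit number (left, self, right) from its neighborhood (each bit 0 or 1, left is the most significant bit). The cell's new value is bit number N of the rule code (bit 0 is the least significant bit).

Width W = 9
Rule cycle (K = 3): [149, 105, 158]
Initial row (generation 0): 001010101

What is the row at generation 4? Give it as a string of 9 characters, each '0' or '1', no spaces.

Gen 0: 001010101
Gen 1 (rule 149): 101010101
Gen 2 (rule 105): 010101010
Gen 3 (rule 158): 110101011
Gen 4 (rule 149): 000101000

Answer: 000101000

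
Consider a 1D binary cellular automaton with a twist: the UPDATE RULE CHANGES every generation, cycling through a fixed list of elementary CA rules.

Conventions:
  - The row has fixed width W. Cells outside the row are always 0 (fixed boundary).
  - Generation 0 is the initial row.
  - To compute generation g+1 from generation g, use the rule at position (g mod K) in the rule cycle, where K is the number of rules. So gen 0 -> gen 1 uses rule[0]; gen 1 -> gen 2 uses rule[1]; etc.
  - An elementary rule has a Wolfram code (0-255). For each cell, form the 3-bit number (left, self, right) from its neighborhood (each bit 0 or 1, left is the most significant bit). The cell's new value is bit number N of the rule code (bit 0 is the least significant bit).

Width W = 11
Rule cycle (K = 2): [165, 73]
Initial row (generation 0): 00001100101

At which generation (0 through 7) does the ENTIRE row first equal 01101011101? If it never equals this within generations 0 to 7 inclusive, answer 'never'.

Gen 0: 00001100101
Gen 1 (rule 165): 11100000111
Gen 2 (rule 73): 10101110101
Gen 3 (rule 165): 11110101111
Gen 4 (rule 73): 10010001001
Gen 5 (rule 165): 10010101001
Gen 6 (rule 73): 00000000000
Gen 7 (rule 165): 11111111111

Answer: never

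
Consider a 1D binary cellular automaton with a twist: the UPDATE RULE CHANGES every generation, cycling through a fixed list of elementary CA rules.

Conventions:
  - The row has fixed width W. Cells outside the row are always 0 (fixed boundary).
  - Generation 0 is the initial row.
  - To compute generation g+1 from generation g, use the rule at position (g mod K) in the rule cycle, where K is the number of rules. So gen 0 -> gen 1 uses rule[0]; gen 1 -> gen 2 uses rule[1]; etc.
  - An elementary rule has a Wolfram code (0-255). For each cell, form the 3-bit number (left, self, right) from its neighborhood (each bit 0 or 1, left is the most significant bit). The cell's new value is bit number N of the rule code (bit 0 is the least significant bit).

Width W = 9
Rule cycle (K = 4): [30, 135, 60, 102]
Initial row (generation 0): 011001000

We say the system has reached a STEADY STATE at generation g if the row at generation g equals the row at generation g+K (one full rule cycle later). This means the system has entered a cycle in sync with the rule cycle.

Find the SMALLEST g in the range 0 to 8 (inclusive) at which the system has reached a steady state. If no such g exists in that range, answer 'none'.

Gen 0: 011001000
Gen 1 (rule 30): 110111100
Gen 2 (rule 135): 000011001
Gen 3 (rule 60): 000010101
Gen 4 (rule 102): 000111111
Gen 5 (rule 30): 001100000
Gen 6 (rule 135): 110001111
Gen 7 (rule 60): 101001000
Gen 8 (rule 102): 111011000
Gen 9 (rule 30): 100010100
Gen 10 (rule 135): 101110101
Gen 11 (rule 60): 111001111
Gen 12 (rule 102): 001010001

Answer: none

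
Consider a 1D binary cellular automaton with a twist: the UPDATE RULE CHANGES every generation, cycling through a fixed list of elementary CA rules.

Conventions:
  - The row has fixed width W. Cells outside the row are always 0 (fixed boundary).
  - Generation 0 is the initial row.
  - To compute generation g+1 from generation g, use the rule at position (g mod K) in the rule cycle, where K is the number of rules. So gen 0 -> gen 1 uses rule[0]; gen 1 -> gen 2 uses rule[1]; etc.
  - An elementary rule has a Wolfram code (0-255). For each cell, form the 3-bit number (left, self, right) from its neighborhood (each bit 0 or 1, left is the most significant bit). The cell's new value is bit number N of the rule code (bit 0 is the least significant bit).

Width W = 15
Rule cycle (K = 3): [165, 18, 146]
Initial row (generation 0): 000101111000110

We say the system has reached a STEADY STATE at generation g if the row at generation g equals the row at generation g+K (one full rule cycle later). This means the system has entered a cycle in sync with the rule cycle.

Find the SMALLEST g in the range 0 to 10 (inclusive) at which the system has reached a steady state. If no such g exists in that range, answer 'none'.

Gen 0: 000101111000110
Gen 1 (rule 165): 110110110010000
Gen 2 (rule 18): 000000001101000
Gen 3 (rule 146): 000000010000100
Gen 4 (rule 165): 111111010110101
Gen 5 (rule 18): 000000000000000
Gen 6 (rule 146): 000000000000000
Gen 7 (rule 165): 111111111111111
Gen 8 (rule 18): 000000000000000
Gen 9 (rule 146): 000000000000000
Gen 10 (rule 165): 111111111111111
Gen 11 (rule 18): 000000000000000
Gen 12 (rule 146): 000000000000000
Gen 13 (rule 165): 111111111111111

Answer: 5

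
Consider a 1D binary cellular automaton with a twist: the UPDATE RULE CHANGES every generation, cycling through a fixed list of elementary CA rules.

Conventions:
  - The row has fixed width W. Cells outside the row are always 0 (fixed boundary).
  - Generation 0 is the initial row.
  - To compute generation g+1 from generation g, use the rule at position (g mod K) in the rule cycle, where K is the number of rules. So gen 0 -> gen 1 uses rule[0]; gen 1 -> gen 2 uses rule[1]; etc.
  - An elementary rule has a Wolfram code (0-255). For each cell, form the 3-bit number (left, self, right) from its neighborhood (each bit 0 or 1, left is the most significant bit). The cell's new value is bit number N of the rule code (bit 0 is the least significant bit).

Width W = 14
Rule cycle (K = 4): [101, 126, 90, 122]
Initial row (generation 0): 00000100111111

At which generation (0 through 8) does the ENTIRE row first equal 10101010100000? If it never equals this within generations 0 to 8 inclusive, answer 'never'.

Answer: never

Derivation:
Gen 0: 00000100111111
Gen 1 (rule 101): 11110100000001
Gen 2 (rule 126): 10011110000011
Gen 3 (rule 90): 01110011000111
Gen 4 (rule 122): 11011111101101
Gen 5 (rule 101): 01100000110111
Gen 6 (rule 126): 11110001111101
Gen 7 (rule 90): 10011011000100
Gen 8 (rule 122): 01111111101010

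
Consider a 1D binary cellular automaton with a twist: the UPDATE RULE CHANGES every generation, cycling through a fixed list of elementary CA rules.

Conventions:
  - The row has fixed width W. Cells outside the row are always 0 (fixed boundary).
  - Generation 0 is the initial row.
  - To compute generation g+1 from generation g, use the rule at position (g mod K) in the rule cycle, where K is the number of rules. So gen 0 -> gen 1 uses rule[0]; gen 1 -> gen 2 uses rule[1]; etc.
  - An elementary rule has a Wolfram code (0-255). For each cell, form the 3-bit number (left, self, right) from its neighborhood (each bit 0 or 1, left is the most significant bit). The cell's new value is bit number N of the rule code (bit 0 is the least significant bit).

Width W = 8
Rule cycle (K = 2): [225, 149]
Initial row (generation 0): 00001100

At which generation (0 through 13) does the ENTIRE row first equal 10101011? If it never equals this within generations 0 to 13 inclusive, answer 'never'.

Answer: 4

Derivation:
Gen 0: 00001100
Gen 1 (rule 225): 11100101
Gen 2 (rule 149): 01010101
Gen 3 (rule 225): 00101010
Gen 4 (rule 149): 10101011
Gen 5 (rule 225): 01010101
Gen 6 (rule 149): 01010101
Gen 7 (rule 225): 00101010
Gen 8 (rule 149): 10101011
Gen 9 (rule 225): 01010101
Gen 10 (rule 149): 01010101
Gen 11 (rule 225): 00101010
Gen 12 (rule 149): 10101011
Gen 13 (rule 225): 01010101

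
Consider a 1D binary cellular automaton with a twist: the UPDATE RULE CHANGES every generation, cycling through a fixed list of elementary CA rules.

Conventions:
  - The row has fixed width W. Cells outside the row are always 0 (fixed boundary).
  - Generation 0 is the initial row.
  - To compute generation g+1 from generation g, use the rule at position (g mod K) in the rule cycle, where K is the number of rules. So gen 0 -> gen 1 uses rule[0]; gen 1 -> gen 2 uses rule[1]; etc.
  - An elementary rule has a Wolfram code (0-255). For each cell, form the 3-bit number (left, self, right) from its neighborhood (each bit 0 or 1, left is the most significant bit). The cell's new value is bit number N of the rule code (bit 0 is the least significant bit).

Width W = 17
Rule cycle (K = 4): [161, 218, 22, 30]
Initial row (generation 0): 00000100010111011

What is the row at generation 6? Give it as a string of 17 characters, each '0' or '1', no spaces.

Answer: 11111100000001010

Derivation:
Gen 0: 00000100010111011
Gen 1 (rule 161): 11110001001010100
Gen 2 (rule 218): 11111010110000010
Gen 3 (rule 22): 00000010001000111
Gen 4 (rule 30): 00000111011101100
Gen 5 (rule 161): 11110010101010001
Gen 6 (rule 218): 11111100000001010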